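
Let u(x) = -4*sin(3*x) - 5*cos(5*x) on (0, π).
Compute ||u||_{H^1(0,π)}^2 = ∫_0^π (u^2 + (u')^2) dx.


||u||_{H^1(0,π)}^2 = 405*π

u'(x) = 25*sin(5*x) - 12*cos(3*x).
Expand u² and (u')² and integrate term by term on (0, π), using: for integers n ≥ 1, ∫_0^π sin²(nx) dx = ∫_0^π cos²(nx) dx = π/2; for n ≠ n', ∫_0^π sin(nx)sin(n'x) dx = ∫_0^π cos(nx)cos(n'x) dx = 0; and by product-to-sum, ∫_0^π sin(nx)cos(n'x) dx = ½∫_0^π [sin((n+n')x) + sin((n−n')x)] dx, which is 0 when n+n' is even and 2n/(n²−n'²) when n+n' is odd (it need not vanish on (0, π)).
  u² squared terms: (-5)²·∫cos(5x)² dx = 25·π/2 = 25*π/2;  (-4)²·∫sin(3x)² dx = 16·π/2 = 8*π.
  u² cross terms: 2·(-5)·(-4)·∫cos(5x)·sin(3x) dx = 40·(0) = 0.
  So ∫_0^π u² dx = 25*π/2 + 8*π + 0 = 41*π/2.
  (u')² squared terms: (-12)²·∫cos(3x)² dx = 144·π/2 = 72*π;  (25)²·∫sin(5x)² dx = 625·π/2 = 625*π/2.
  (u')² cross terms: 2·(-12)·(25)·∫cos(3x)·sin(5x) dx = -600·(0) = 0.
  So ∫_0^π (u')² dx = 72*π + 625*π/2 + 0 = 769*π/2.
||u||_{H^1}^2 = (41*π/2) + (769*π/2) = 405*π.


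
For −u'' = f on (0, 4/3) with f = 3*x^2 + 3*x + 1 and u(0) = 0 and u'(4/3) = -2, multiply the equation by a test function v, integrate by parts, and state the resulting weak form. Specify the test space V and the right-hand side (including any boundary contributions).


V = {v ∈ H^1(0, 4/3) : v(0) = 0} (test functions vanish at x = 0 where u is specified); weak form: ∫_0^4/3 u'v' dx = ∫_0^4/3 (3*x^2 + 3*x + 1) v dx − 2·v(4/3) for all v ∈ V.

Multiply both sides by a test function v and integrate from 0 to 4/3:
  ∫_0^4/3 −u''(x) v(x) dx = ∫_0^4/3 f(x) v(x) dx.
Integrate the LHS by parts once:
  ∫_0^4/3 −u'' v dx = −[u'(x) v(x)]_0^4/3 + ∫_0^4/3 u'(x) v'(x) dx.
Thus ∫_0^4/3 u'(x) v'(x) dx = ∫_0^4/3 f(x) v(x) dx + [u'(x) v(x)]_0^4/3.
Choose V so that boundary terms are either known or forced to vanish.
Mixed BC: u(0) = 0 (Dirichlet) and u'(4/3) = -2 (Neumann). Define V = {v ∈ H^1(0, 4/3) : v(0) = 0}. Then [u' v]_0^4/3 = u'(4/3)·v(4/3) − u'(0)·0 = − 2·v(4/3).
Weak formulation: find u (satisfying any essential BC) such that ∫_0^4/3 u'(x) v'(x) dx = ∫_0^4/3 f v dx − 2·v(4/3) for all v ∈ V (Dirichlet at 0 absorbed into V; Neumann datum at x = 4/3 contributes the boundary term).
Substituting f(x) = 3*x^2 + 3*x + 1, the right-hand side is ∫_0^4/3 (3*x^2 + 3*x + 1) v dx − 2·v(4/3).


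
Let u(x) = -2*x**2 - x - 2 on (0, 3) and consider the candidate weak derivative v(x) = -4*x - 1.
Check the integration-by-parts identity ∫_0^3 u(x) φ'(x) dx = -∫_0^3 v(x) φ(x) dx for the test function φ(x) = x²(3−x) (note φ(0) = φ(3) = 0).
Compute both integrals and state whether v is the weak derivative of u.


LHS = 1107/20, RHS = 1107/20. Yes, v = u' weakly.

u(x) = -2*x**2 - x - 2, classical derivative u'(x) = -4*x - 1.
φ(x) = x²(3−x), so φ'(x) = 3*x*(2 - x).
Note φ(0) = φ(3) = 0, so the boundary term u·φ vanishes.
LHS = ∫_0^3 u(x) φ'(x) dx = ∫_0^3 (6*x^4 - 9*x^3 - 12*x) dx. Term by term:
  ∫_0^3 6*x^4 dx = 1458/5;  ∫_0^3 -9*x^3 dx = -729/4;  ∫_0^3 -12*x dx = -54.
Sum: 1458/5 − 729/4 − 54 = 1107/20.
So LHS = 1107/20.
∫_0^3 v(x) φ(x) dx = ∫_0^3 (4*x^4 - 11*x^3 - 3*x^2) dx. Term by term:
  ∫_0^3 4*x^4 dx = 972/5;  ∫_0^3 -11*x^3 dx = -891/4;  ∫_0^3 -3*x^2 dx = -27.
Sum: 972/5 − 891/4 − 27 = -1107/20.
So RHS = -∫_0^3 v(x) φ(x) dx = 1107/20.
LHS = RHS, so the identity holds for this test φ.
Moreover u is smooth here and v(x) = u'(x) = -4*x - 1 pointwise, so the identity holds for every test function. Hence v is the weak derivative of u.


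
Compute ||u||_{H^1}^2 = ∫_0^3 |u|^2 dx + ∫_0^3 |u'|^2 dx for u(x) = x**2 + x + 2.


||u||_{H^1}^2 = 2211/10

The H^1 norm (squared) on an interval (0, L) is
  ||u||_{H^1}^2 = ∫_0^L u(x)^2 dx + ∫_0^L u'(x)^2 dx.
Compute u'(x) = 2*x + 1.
Then u(x)^2 = x**4 + 2*x**3 + 5*x**2 + 4*x + 4 and u'(x)^2 = 4*x**2 + 4*x + 1.
Integrate each monomial from 0 to 3 using ∫_0^3 c·x^n dx = c·3^(n+1)/(n+1):
  ∫_0^3 u(x)^2 dx = ∫_0^3 (x^4 + 2*x^3 + 5*x^2 + 4*x + 4) dx. Term by term:
    ∫_0^3 x^4 dx = 243/5;  ∫_0^3 2*x^3 dx = 81/2;  ∫_0^3 5*x^2 dx = 45;
    ∫_0^3 4*x dx = 18;  ∫_0^3 4 dx = 12.
  Sum: 243/5 + 81/2 + 45 + 18 + 12 = 1641/10.
  ∫_0^3 u'(x)^2 dx = ∫_0^3 (4*x^2 + 4*x + 1) dx. Term by term:
    ∫_0^3 4*x^2 dx = 36;  ∫_0^3 4*x dx = 18;  ∫_0^3 1 dx = 3.
  Sum: 36 + 18 + 3 = 57.
Adding: ||u||_{H^1}^2 = 1641/10 + 57 = 2211/10.


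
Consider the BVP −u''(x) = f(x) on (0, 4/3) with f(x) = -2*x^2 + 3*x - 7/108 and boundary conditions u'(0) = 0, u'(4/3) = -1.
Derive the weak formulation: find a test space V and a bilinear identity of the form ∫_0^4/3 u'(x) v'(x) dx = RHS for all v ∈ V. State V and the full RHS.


V = H^1(0, 4/3) (v unrestricted at boundary; u is determined up to an additive constant); weak form: ∫_0^4/3 u'v' dx = ∫_0^4/3 (-2*x^2 + 3*x - 7/108) v dx − v(4/3) for all v ∈ V.

Multiply both sides by a test function v and integrate from 0 to 4/3:
  ∫_0^4/3 −u''(x) v(x) dx = ∫_0^4/3 f(x) v(x) dx.
Integrate the LHS by parts once:
  ∫_0^4/3 −u'' v dx = −[u'(x) v(x)]_0^4/3 + ∫_0^4/3 u'(x) v'(x) dx.
Thus ∫_0^4/3 u'(x) v'(x) dx = ∫_0^4/3 f(x) v(x) dx + [u'(x) v(x)]_0^4/3.
Choose V so that boundary terms are either known or forced to vanish.
u has inhomogeneous Neumann u'(0) = 0, u'(4/3) = -1. [u' v]_0^4/3 = (-1)·v(4/3) − (0)·v(0) = − v(4/3). Take V = H^1(0, 4/3); boundary term becomes part of RHS.
Weak formulation: find u (satisfying any essential BC) such that ∫_0^4/3 u'(x) v'(x) dx = ∫_0^4/3 f v dx − v(4/3) for all v ∈ V (Neumann data are natural BCs: they enter the RHS as boundary terms).
Substituting f(x) = -2*x^2 + 3*x - 7/108, the right-hand side is ∫_0^4/3 (-2*x^2 + 3*x - 7/108) v dx − v(4/3).
Compatibility check (pure Neumann): taking v ≡ 1 ∈ V gives 0 = ∫_0^4/3 f dx + (-1) − (0), i.e. ∫_0^4/3 f dx must equal u'(0) − u'(4/3) = 1. Indeed ∫_0^4/3 (-2*x^2 + 3*x - 7/108) dx = 1, so the data are compatible. The solution is then unique only up to an additive constant (fix it e.g. by requiring ∫_0^4/3 u dx = 0).


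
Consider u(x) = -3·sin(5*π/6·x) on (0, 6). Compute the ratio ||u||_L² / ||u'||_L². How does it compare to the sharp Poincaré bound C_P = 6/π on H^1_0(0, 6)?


||u||_L² / ||u'||_L² = 6/(5*π) < C_P = 6/π.

u(x) = -3·sin(5*π/6·x), so u'(x) = -5*π*cos(5*π*x/6)/2.
Writing u(x) = A·sin(kπx/L) with A = -3 and k = 5, use ∫_0^L sin²(kπx/L) dx = L/2 and ∫_0^L cos²(kπx/L) dx = L/2.
u² = 9·sin²(5*π/6·x) and (u')² = 25*π^2/4·cos²(5*π/6·x), and each of sin², cos² integrates to L/2 = 3 over (0, 6).
∫_0^6 u² dx = 27, so ||u||_L² = 3*sqrt(3).
∫_0^6 (u')² dx = 75*π^2/4, so ||u'||_L² = 5*sqrt(3)*π/2.
Ratio ||u||_L² / ||u'||_L² = 6/(5*π).
Sharp Poincaré constant on H^1_0(0, 6) is C_P = L/π = 6/π, achieved by sin(π/6·x).
This is the k = 5 harmonic; the ratio L/(kπ) is strictly less than C_P = L/π, consistent with the sharp inequality ||u||_L² ≤ C_P ||u'||_L².


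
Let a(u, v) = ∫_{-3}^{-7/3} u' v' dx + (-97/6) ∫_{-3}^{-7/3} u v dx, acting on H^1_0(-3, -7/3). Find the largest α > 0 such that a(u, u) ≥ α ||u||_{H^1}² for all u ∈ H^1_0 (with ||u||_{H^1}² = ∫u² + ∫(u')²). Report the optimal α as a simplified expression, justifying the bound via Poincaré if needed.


α = (-194 + 27*π^2)/(3*(4 + 9*π^2))

Coercivity of a(·,·) on H^1_0(-3, -7/3) means a(u, u) ≥ α ||u||_{H^1}² for every u ∈ H^1_0.
The interval has length L = 2/3, and Poincaré/coercivity depend only on L. Here a(u, u) = ∫(u')² + (-97/6)·∫u².
Here c = -97/6 < 0 with |c| < (π/L)² = 9*π^2/4, so coercivity still holds. The condition a(u,u) ≥ α||u||_{H^1}² reads (1−α)∫(u')² ≥ (α−c)∫u². Any admissible α is ≤ 1 (rapidly oscillating u have ∫u²/∫(u')² → 0), and α = 1 would force 0 ≥ (1−c)∫u², impossible since c < 1; so 1−α > 0. By the sharp Poincaré inequality on H^1_0 of an interval of length L, ∫(u')² ≥ (π/L)²∫u² with equality for the first sine mode sin(π(x−x₀)/L) (x₀ the left endpoint), so the inequality holds for all u iff (1−α)(π/L)² ≥ α − c, i.e. α ≤ ((π/L)² + c)/((π/L)² + 1) = (1 + c(L/π)²)/(1 + (L/π)²). (Direct route, valid since c ≤ 0: Poincaré gives c∫u² ≥ c(L/π)²∫(u')², so a(u,u) ≥ (1 + c(L/π)²)∫(u')², while ||u||_{H^1}² ≤ (1 + (L/π)²)∫(u')²; dividing yields the same α.) With (π/L)² = 9*π^2/4 and c = -97/6, the largest admissible constant is α = ((π/L)² + c)/((π/L)² + 1).
Simplifying, α = (-194 + 27*π^2)/(3*(4 + 9*π^2)).


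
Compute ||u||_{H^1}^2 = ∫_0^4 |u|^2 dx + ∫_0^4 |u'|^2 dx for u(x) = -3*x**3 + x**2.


||u||_{H^1}^2 = 3312128/105

The H^1 norm (squared) on an interval (0, L) is
  ||u||_{H^1}^2 = ∫_0^L u(x)^2 dx + ∫_0^L u'(x)^2 dx.
Compute u'(x) = -9*x**2 + 2*x.
Then u(x)^2 = 9*x**6 - 6*x**5 + x**4 and u'(x)^2 = 81*x**4 - 36*x**3 + 4*x**2.
Integrate each monomial from 0 to 4 using ∫_0^4 c·x^n dx = c·4^(n+1)/(n+1):
  ∫_0^4 u(x)^2 dx = ∫_0^4 (9*x^6 - 6*x^5 + x^4) dx. Term by term:
    ∫_0^4 9*x^6 dx = 147456/7;  ∫_0^4 -6*x^5 dx = -4096;  ∫_0^4 x^4 dx = 1024/5.
  Sum: 147456/7 − 4096 + 1024/5 = 601088/35.
  ∫_0^4 u'(x)^2 dx = ∫_0^4 (81*x^4 - 36*x^3 + 4*x^2) dx. Term by term:
    ∫_0^4 81*x^4 dx = 82944/5;  ∫_0^4 -36*x^3 dx = -2304;  ∫_0^4 4*x^2 dx = 256/3.
  Sum: 82944/5 − 2304 + 256/3 = 215552/15.
Adding: ||u||_{H^1}^2 = 601088/35 + 215552/15 = 3312128/105.


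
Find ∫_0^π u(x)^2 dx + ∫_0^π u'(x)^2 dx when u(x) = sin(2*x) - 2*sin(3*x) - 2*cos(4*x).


||u||_{H^1(0,π)}^2 = -816/7 + 113*π/2

u'(x) = 8*sin(4*x) + 2*cos(2*x) - 6*cos(3*x).
Expand u² and (u')² and integrate term by term on (0, π), using: for integers n ≥ 1, ∫_0^π sin²(nx) dx = ∫_0^π cos²(nx) dx = π/2; for n ≠ n', ∫_0^π sin(nx)sin(n'x) dx = ∫_0^π cos(nx)cos(n'x) dx = 0; and by product-to-sum, ∫_0^π sin(nx)cos(n'x) dx = ½∫_0^π [sin((n+n')x) + sin((n−n')x)] dx, which is 0 when n+n' is even and 2n/(n²−n'²) when n+n' is odd (it need not vanish on (0, π)).
  u² squared terms: (-2)²·∫cos(4x)² dx = 4·π/2 = 2*π;  (-2)²·∫sin(3x)² dx = 4·π/2 = 2*π;  (1)²·∫sin(2x)² dx = 1·π/2 = π/2.
  u² cross terms: 2·(-2)·(-2)·∫cos(4x)·sin(3x) dx = 8·(-6/7) = -48/7;  2·(-2)·(1)·∫cos(4x)·sin(2x) dx = -4·(0) = 0;  2·(-2)·(1)·∫sin(3x)·sin(2x) dx = -4·(0) = 0.
  So ∫_0^π u² dx = 2*π + 2*π + π/2 − 48/7 + 0 + 0 = -48/7 + 9*π/2.
  (u')² squared terms: (-6)²·∫cos(3x)² dx = 36·π/2 = 18*π;  (2)²·∫cos(2x)² dx = 4·π/2 = 2*π;  (8)²·∫sin(4x)² dx = 64·π/2 = 32*π.
  (u')² cross terms: 2·(-6)·(2)·∫cos(3x)·cos(2x) dx = -24·(0) = 0;  2·(-6)·(8)·∫cos(3x)·sin(4x) dx = -96·(8/7) = -768/7;  2·(2)·(8)·∫cos(2x)·sin(4x) dx = 32·(0) = 0.
  So ∫_0^π (u')² dx = 18*π + 2*π + 32*π + 0 − 768/7 + 0 = -768/7 + 52*π.
||u||_{H^1}^2 = (-48/7 + 9*π/2) + (-768/7 + 52*π) = -816/7 + 113*π/2.


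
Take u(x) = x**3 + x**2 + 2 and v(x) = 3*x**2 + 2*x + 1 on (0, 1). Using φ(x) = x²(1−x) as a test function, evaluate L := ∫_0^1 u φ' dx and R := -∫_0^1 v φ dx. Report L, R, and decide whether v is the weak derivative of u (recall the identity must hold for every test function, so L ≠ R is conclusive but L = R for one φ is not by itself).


LHS = -1/5, RHS = -17/60. No, v is not the weak derivative of u.

u(x) = x**3 + x**2 + 2, classical derivative u'(x) = 3*x**2 + 2*x.
φ(x) = x²(1−x), so φ'(x) = x*(2 - 3*x).
Note φ(0) = φ(1) = 0, so the boundary term u·φ vanishes.
LHS = ∫_0^1 u(x) φ'(x) dx = ∫_0^1 (-3*x^5 - x^4 + 2*x^3 - 6*x^2 + 4*x) dx. Term by term:
  ∫_0^1 -3*x^5 dx = -1/2;  ∫_0^1 -x^4 dx = -1/5;  ∫_0^1 2*x^3 dx = 1/2;
  ∫_0^1 -6*x^2 dx = -2;  ∫_0^1 4*x dx = 2.
Sum: -1/2 − 1/5 + 1/2 − 2 + 2 = -1/5.
So LHS = -1/5.
∫_0^1 v(x) φ(x) dx = ∫_0^1 (-3*x^5 + x^4 + x^3 + x^2) dx. Term by term:
  ∫_0^1 -3*x^5 dx = -1/2;  ∫_0^1 x^4 dx = 1/5;  ∫_0^1 x^3 dx = 1/4;
  ∫_0^1 x^2 dx = 1/3.
Sum: -1/2 + 1/5 + 1/4 + 1/3 = 17/60.
So RHS = -∫_0^1 v(x) φ(x) dx = -17/60.
LHS − RHS = 1/12 ≠ 0, so the identity fails.
(For a valid weak derivative the identity must hold for EVERY test function, in particular this one. The failure shows v is NOT the weak derivative of u.)
Correct weak derivative would be u'(x) = 3*x**2 + 2*x.


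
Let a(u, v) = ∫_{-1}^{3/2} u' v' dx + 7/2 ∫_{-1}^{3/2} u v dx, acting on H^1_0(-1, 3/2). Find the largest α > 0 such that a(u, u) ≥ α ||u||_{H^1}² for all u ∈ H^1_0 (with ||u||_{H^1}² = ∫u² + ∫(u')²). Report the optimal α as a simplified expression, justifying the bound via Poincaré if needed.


α = 1

Coercivity of a(·,·) on H^1_0(-1, 3/2) means a(u, u) ≥ α ||u||_{H^1}² for every u ∈ H^1_0.
The interval has length L = 5/2, and Poincaré/coercivity depend only on L. Here a(u, u) = ∫(u')² + (7/2)·∫u².
Here c = 7/2 ≥ 1, so a(u,u) = ∫(u')² + c∫u² ≥ ∫(u')² + ∫u² = ||u||_{H^1}², i.e. α = 1 works. No larger α is possible: a(u,u) ≥ α||u||_{H^1}² means (1−α)∫(u')² ≥ (α−c)∫u², and for the modes u_n = sin(nπ(x−x₀)/L) (x₀ the left endpoint) one has ∫u_n²/∫(u_n')² = (L/(nπ))² → 0, so a(u_n,u_n)/||u_n||_{H^1}² → 1. Hence the optimal constant is α = 1.
Therefore α = 1.


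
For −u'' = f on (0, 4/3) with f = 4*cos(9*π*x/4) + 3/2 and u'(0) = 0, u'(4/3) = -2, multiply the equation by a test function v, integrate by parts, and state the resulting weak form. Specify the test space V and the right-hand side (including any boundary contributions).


V = H^1(0, 4/3) (v unrestricted at boundary; u is determined up to an additive constant); weak form: ∫_0^4/3 u'v' dx = ∫_0^4/3 (4*cos(9*π*x/4) + 3/2) v dx − 2·v(4/3) for all v ∈ V.

Multiply both sides by a test function v and integrate from 0 to 4/3:
  ∫_0^4/3 −u''(x) v(x) dx = ∫_0^4/3 f(x) v(x) dx.
Integrate the LHS by parts once:
  ∫_0^4/3 −u'' v dx = −[u'(x) v(x)]_0^4/3 + ∫_0^4/3 u'(x) v'(x) dx.
Thus ∫_0^4/3 u'(x) v'(x) dx = ∫_0^4/3 f(x) v(x) dx + [u'(x) v(x)]_0^4/3.
Choose V so that boundary terms are either known or forced to vanish.
u has inhomogeneous Neumann u'(0) = 0, u'(4/3) = -2. [u' v]_0^4/3 = (-2)·v(4/3) − (0)·v(0) = − 2·v(4/3). Take V = H^1(0, 4/3); boundary term becomes part of RHS.
Weak formulation: find u (satisfying any essential BC) such that ∫_0^4/3 u'(x) v'(x) dx = ∫_0^4/3 f v dx − 2·v(4/3) for all v ∈ V (Neumann data are natural BCs: they enter the RHS as boundary terms).
Substituting f(x) = 4*cos(9*π*x/4) + 3/2, the right-hand side is ∫_0^4/3 (4*cos(9*π*x/4) + 3/2) v dx − 2·v(4/3).
Compatibility check (pure Neumann): taking v ≡ 1 ∈ V gives 0 = ∫_0^4/3 f dx + (-2) − (0), i.e. ∫_0^4/3 f dx must equal u'(0) − u'(4/3) = 2. Indeed ∫_0^4/3 (4*cos(9*π*x/4) + 3/2) dx = 2, so the data are compatible. The solution is then unique only up to an additive constant (fix it e.g. by requiring ∫_0^4/3 u dx = 0).


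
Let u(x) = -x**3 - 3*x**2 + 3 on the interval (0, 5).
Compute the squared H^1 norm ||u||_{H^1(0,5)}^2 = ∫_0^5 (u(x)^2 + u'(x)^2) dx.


||u||_{H^1}^2 = 609255/14

The H^1 norm (squared) on an interval (0, L) is
  ||u||_{H^1}^2 = ∫_0^L u(x)^2 dx + ∫_0^L u'(x)^2 dx.
Compute u'(x) = -3*x**2 - 6*x.
Then u(x)^2 = x**6 + 6*x**5 + 9*x**4 - 6*x**3 - 18*x**2 + 9 and u'(x)^2 = 9*x**4 + 36*x**3 + 36*x**2.
Integrate each monomial from 0 to 5 using ∫_0^5 c·x^n dx = c·5^(n+1)/(n+1):
  ∫_0^5 u(x)^2 dx = ∫_0^5 (x^6 + 6*x^5 + 9*x^4 - 6*x^3 - 18*x^2 + 9) dx. Term by term:
    ∫_0^5 x^6 dx = 78125/7;  ∫_0^5 6*x^5 dx = 15625;  ∫_0^5 9*x^4 dx = 5625;
    ∫_0^5 -6*x^3 dx = -1875/2;  ∫_0^5 -18*x^2 dx = -750;  ∫_0^5 9 dx = 45.
  Sum: 78125/7 + 15625 + 5625 − 1875/2 − 750 + 45 = 430755/14.
  ∫_0^5 u'(x)^2 dx = ∫_0^5 (9*x^4 + 36*x^3 + 36*x^2) dx. Term by term:
    ∫_0^5 9*x^4 dx = 5625;  ∫_0^5 36*x^3 dx = 5625;  ∫_0^5 36*x^2 dx = 1500.
  Sum: 5625 + 5625 + 1500 = 12750.
Adding: ||u||_{H^1}^2 = 430755/14 + 12750 = 609255/14.


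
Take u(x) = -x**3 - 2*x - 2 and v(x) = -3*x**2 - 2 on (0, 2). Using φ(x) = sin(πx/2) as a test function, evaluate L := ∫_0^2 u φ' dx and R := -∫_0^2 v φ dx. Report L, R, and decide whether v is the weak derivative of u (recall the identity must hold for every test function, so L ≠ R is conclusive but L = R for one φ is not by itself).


LHS = -96/π^3 + 32/π, RHS = -96/π^3 + 32/π. Yes, v = u' weakly.

u(x) = -x**3 - 2*x - 2, classical derivative u'(x) = -3*x**2 - 2.
φ(x) = sin(πx/2), so φ'(x) = π*cos(π*x/2)/2.
Note φ(0) = φ(2) = 0, so the boundary term u·φ vanishes.
LHS = ∫_0^2 u(x) φ'(x) dx = ∫_0^2 (-π*x^3*cos(π*x/2)/2 - π*x*cos(π*x/2) - π*cos(π*x/2)) dx. Term by term:
  ∫_0^2 -π*cos(π*x/2) dx = 0;  ∫_0^2 -π*x*cos(π*x/2) dx = 8/π;  ∫_0^2 -π*x^3*cos(π*x/2)/2 dx = -96/π^3 + 24/π.
Sum: 0 + 8/π + -96/π^3 + 24/π = -96/π^3 + 32/π.
So LHS = -96/π^3 + 32/π.
∫_0^2 v(x) φ(x) dx = ∫_0^2 (-3*x^2*sin(π*x/2) - 2*sin(π*x/2)) dx. Term by term:
  ∫_0^2 -2*sin(π*x/2) dx = -8/π;  ∫_0^2 -3*x^2*sin(π*x/2) dx = -24/π + 96/π^3.
Sum: -8/π + -24/π + 96/π^3 = -32/π + 96/π^3.
So RHS = -∫_0^2 v(x) φ(x) dx = -96/π^3 + 32/π.
LHS = RHS, so the identity holds for this test φ.
Moreover u is smooth here and v(x) = u'(x) = -3*x**2 - 2 pointwise, so the identity holds for every test function. Hence v is the weak derivative of u.


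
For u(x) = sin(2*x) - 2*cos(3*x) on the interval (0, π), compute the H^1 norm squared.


||u||_{H^1(0,π)}^2 = 32 + 45*π/2

u'(x) = 6*sin(3*x) + 2*cos(2*x).
Expand u² and (u')² and integrate term by term on (0, π), using: for integers n ≥ 1, ∫_0^π sin²(nx) dx = ∫_0^π cos²(nx) dx = π/2; for n ≠ n', ∫_0^π sin(nx)sin(n'x) dx = ∫_0^π cos(nx)cos(n'x) dx = 0; and by product-to-sum, ∫_0^π sin(nx)cos(n'x) dx = ½∫_0^π [sin((n+n')x) + sin((n−n')x)] dx, which is 0 when n+n' is even and 2n/(n²−n'²) when n+n' is odd (it need not vanish on (0, π)).
  u² squared terms: (-2)²·∫cos(3x)² dx = 4·π/2 = 2*π;  (1)²·∫sin(2x)² dx = 1·π/2 = π/2.
  u² cross terms: 2·(-2)·(1)·∫cos(3x)·sin(2x) dx = -4·(-4/5) = 16/5.
  So ∫_0^π u² dx = 2*π + π/2 + 16/5 = 16/5 + 5*π/2.
  (u')² squared terms: (2)²·∫cos(2x)² dx = 4·π/2 = 2*π;  (6)²·∫sin(3x)² dx = 36·π/2 = 18*π.
  (u')² cross terms: 2·(2)·(6)·∫cos(2x)·sin(3x) dx = 24·(6/5) = 144/5.
  So ∫_0^π (u')² dx = 2*π + 18*π + 144/5 = 144/5 + 20*π.
||u||_{H^1}^2 = (16/5 + 5*π/2) + (144/5 + 20*π) = 32 + 45*π/2.


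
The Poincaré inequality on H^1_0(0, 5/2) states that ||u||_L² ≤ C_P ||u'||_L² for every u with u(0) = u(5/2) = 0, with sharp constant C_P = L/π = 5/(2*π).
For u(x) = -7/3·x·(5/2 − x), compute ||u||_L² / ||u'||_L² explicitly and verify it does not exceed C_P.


||u||_L² / ||u'||_L² = sqrt(10)/4 < C_P = 5/(2*π).

u(x) = -7/3·x·(5/2 − x), so u'(x) = 14*x/3 - 35/6.
u(x) = -7/3·x·(5/2 − x) vanishes at x = 0 and x = 5/2, so u ∈ H^1_0(0, 5/2). Differentiate via the product rule and integrate the resulting polynomials term by term.
  ∫_0^5/2 u² dx = ∫_0^5/2 (49*x^4/9 - 245*x^3/9 + 1225*x^2/36) dx. Term by term:
    ∫_0^5/2 49*x^4/9 dx = 30625/288;  ∫_0^5/2 -245*x^3/9 dx = -153125/576;  ∫_0^5/2 1225*x^2/36 dx = 153125/864.
  Sum: 30625/288 − 153125/576 + 153125/864 = 30625/1728.
  ∫_0^5/2 (u')² dx = ∫_0^5/2 (196*x^2/9 - 490*x/9 + 1225/36) dx. Term by term:
    ∫_0^5/2 196*x^2/9 dx = 6125/54;  ∫_0^5/2 -490*x/9 dx = -6125/36;  ∫_0^5/2 1225/36 dx = 6125/72.
  Sum: 6125/54 − 6125/36 + 6125/72 = 6125/216.
∫_0^5/2 u² dx = 30625/1728, so ||u||_L² = 175*sqrt(3)/72.
∫_0^5/2 (u')² dx = 6125/216, so ||u'||_L² = 35*sqrt(30)/36.
Ratio ||u||_L² / ||u'||_L² = sqrt(10)/4.
Sharp Poincaré constant on H^1_0(0, 5/2) is C_P = L/π = 5/(2*π), achieved by sin(2*π/5·x).
A polynomial bump cannot attain the sharp Poincaré constant (only the first sine eigenfunction does), so the ratio is strictly less than C_P, consistent with ||u||_L² ≤ C_P ||u'||_L².


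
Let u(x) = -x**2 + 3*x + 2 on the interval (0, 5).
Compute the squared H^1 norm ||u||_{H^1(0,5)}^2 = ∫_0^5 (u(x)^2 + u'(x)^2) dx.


||u||_{H^1}^2 = 255/2

The H^1 norm (squared) on an interval (0, L) is
  ||u||_{H^1}^2 = ∫_0^L u(x)^2 dx + ∫_0^L u'(x)^2 dx.
Compute u'(x) = 3 - 2*x.
Then u(x)^2 = x**4 - 6*x**3 + 5*x**2 + 12*x + 4 and u'(x)^2 = 4*x**2 - 12*x + 9.
Integrate each monomial from 0 to 5 using ∫_0^5 c·x^n dx = c·5^(n+1)/(n+1):
  ∫_0^5 u(x)^2 dx = ∫_0^5 (x^4 - 6*x^3 + 5*x^2 + 12*x + 4) dx. Term by term:
    ∫_0^5 x^4 dx = 625;  ∫_0^5 -6*x^3 dx = -1875/2;  ∫_0^5 5*x^2 dx = 625/3;
    ∫_0^5 12*x dx = 150;  ∫_0^5 4 dx = 20.
  Sum: 625 − 1875/2 + 625/3 + 150 + 20 = 395/6.
  ∫_0^5 u'(x)^2 dx = ∫_0^5 (4*x^2 - 12*x + 9) dx. Term by term:
    ∫_0^5 4*x^2 dx = 500/3;  ∫_0^5 -12*x dx = -150;  ∫_0^5 9 dx = 45.
  Sum: 500/3 − 150 + 45 = 185/3.
Adding: ||u||_{H^1}^2 = 395/6 + 185/3 = 255/2.


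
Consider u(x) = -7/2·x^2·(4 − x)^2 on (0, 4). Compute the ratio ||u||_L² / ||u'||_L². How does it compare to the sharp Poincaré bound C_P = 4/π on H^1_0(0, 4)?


||u||_L² / ||u'||_L² = 2*sqrt(3)/3 < C_P = 4/π.

u(x) = -7/2·x^2·(4 − x)^2, so u'(x) = 14*x*(-x^2 + 6*x - 8).
u(x) = -7/2·x^2·(4 − x)^2 vanishes at x = 0 and x = 4, so u ∈ H^1_0(0, 4). Differentiate via the product rule and integrate the resulting polynomials term by term.
  ∫_0^4 u² dx = ∫_0^4 (49*x^8/4 - 196*x^7 + 1176*x^6 - 3136*x^5 + 3136*x^4) dx. Term by term:
    ∫_0^4 49*x^8/4 dx = 3211264/9;  ∫_0^4 -196*x^7 dx = -1605632;  ∫_0^4 1176*x^6 dx = 2752512;
    ∫_0^4 -3136*x^5 dx = -6422528/3;  ∫_0^4 3136*x^4 dx = 3211264/5.
  Sum: 3211264/9 − 1605632 + 2752512 − 6422528/3 + 3211264/5 = 229376/45.
  ∫_0^4 (u')² dx = ∫_0^4 (196*x^6 - 2352*x^5 + 10192*x^4 - 18816*x^3 + 12544*x^2) dx. Term by term:
    ∫_0^4 196*x^6 dx = 458752;  ∫_0^4 -2352*x^5 dx = -1605632;  ∫_0^4 10192*x^4 dx = 10436608/5;
    ∫_0^4 -18816*x^3 dx = -1204224;  ∫_0^4 12544*x^2 dx = 802816/3.
  Sum: 458752 − 1605632 + 10436608/5 − 1204224 + 802816/3 = 57344/15.
∫_0^4 u² dx = 229376/45, so ||u||_L² = 128*sqrt(70)/15.
∫_0^4 (u')² dx = 57344/15, so ||u'||_L² = 64*sqrt(210)/15.
Ratio ||u||_L² / ||u'||_L² = 2*sqrt(3)/3.
Sharp Poincaré constant on H^1_0(0, 4) is C_P = L/π = 4/π, achieved by sin(π/4·x).
A polynomial bump cannot attain the sharp Poincaré constant (only the first sine eigenfunction does), so the ratio is strictly less than C_P, consistent with ||u||_L² ≤ C_P ||u'||_L².


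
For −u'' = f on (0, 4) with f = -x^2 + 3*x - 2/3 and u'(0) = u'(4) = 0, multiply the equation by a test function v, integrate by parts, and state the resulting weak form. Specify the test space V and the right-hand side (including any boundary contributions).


V = H^1(0, 4) (no boundary constraint on v; u is determined up to an additive constant); weak form: ∫_0^4 u'v' dx = ∫_0^4 (-x^2 + 3*x - 2/3) v dx for all v ∈ V.

Multiply both sides by a test function v and integrate from 0 to 4:
  ∫_0^4 −u''(x) v(x) dx = ∫_0^4 f(x) v(x) dx.
Integrate the LHS by parts once:
  ∫_0^4 −u'' v dx = −[u'(x) v(x)]_0^4 + ∫_0^4 u'(x) v'(x) dx.
Thus ∫_0^4 u'(x) v'(x) dx = ∫_0^4 f(x) v(x) dx + [u'(x) v(x)]_0^4.
Choose V so that boundary terms are either known or forced to vanish.
u has homogeneous Neumann: u'(0) = u'(4) = 0. So [u' v]_0^4 = 0·v(4) − 0·v(0) = 0 for any v; take V = H^1(0, 4).
Weak formulation: find u (satisfying any essential BC) such that ∫_0^4 u'(x) v'(x) dx = ∫_0^4 f v dx for all v ∈ V (homogeneous Neumann, so boundary terms vanish).
Substituting f(x) = -x^2 + 3*x - 2/3, the right-hand side is ∫_0^4 (-x^2 + 3*x - 2/3) v dx.
Compatibility check (pure Neumann): taking v ≡ 1 ∈ V gives 0 = ∫_0^4 f dx + (0) − (0), i.e. ∫_0^4 f dx must equal u'(0) − u'(4) = 0. Indeed ∫_0^4 (-x^2 + 3*x - 2/3) dx = 0, so the data are compatible. The solution is then unique only up to an additive constant (fix it e.g. by requiring ∫_0^4 u dx = 0).


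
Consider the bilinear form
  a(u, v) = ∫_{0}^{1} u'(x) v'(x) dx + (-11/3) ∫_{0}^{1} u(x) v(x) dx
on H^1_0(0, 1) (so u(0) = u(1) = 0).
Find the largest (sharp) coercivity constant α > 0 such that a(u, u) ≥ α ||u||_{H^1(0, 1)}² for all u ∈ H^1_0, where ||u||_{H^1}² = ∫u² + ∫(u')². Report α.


α = (-11/3 + π^2)/(1 + π^2)

Coercivity of a(·,·) on H^1_0(0, 1) means a(u, u) ≥ α ||u||_{H^1}² for every u ∈ H^1_0.
The interval has length L = 1, and Poincaré/coercivity depend only on L. Here a(u, u) = ∫(u')² + (-11/3)·∫u².
Here c = -11/3 < 0 with |c| < (π/L)² = π^2, so coercivity still holds. The condition a(u,u) ≥ α||u||_{H^1}² reads (1−α)∫(u')² ≥ (α−c)∫u². Any admissible α is ≤ 1 (rapidly oscillating u have ∫u²/∫(u')² → 0), and α = 1 would force 0 ≥ (1−c)∫u², impossible since c < 1; so 1−α > 0. By the sharp Poincaré inequality on H^1_0 of an interval of length L, ∫(u')² ≥ (π/L)²∫u² with equality for the first sine mode sin(π(x−x₀)/L) (x₀ the left endpoint), so the inequality holds for all u iff (1−α)(π/L)² ≥ α − c, i.e. α ≤ ((π/L)² + c)/((π/L)² + 1) = (1 + c(L/π)²)/(1 + (L/π)²). (Direct route, valid since c ≤ 0: Poincaré gives c∫u² ≥ c(L/π)²∫(u')², so a(u,u) ≥ (1 + c(L/π)²)∫(u')², while ||u||_{H^1}² ≤ (1 + (L/π)²)∫(u')²; dividing yields the same α.) With (π/L)² = π^2 and c = -11/3, the largest admissible constant is α = ((π/L)² + c)/((π/L)² + 1).
Simplifying, α = (-11/3 + π^2)/(1 + π^2).


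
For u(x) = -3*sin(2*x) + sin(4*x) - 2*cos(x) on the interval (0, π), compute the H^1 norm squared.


||u||_{H^1(0,π)}^2 = 416/15 + 35*π

u'(x) = 2*sin(x) - 6*cos(2*x) + 4*cos(4*x).
Expand u² and (u')² and integrate term by term on (0, π), using: for integers n ≥ 1, ∫_0^π sin²(nx) dx = ∫_0^π cos²(nx) dx = π/2; for n ≠ n', ∫_0^π sin(nx)sin(n'x) dx = ∫_0^π cos(nx)cos(n'x) dx = 0; and by product-to-sum, ∫_0^π sin(nx)cos(n'x) dx = ½∫_0^π [sin((n+n')x) + sin((n−n')x)] dx, which is 0 when n+n' is even and 2n/(n²−n'²) when n+n' is odd (it need not vanish on (0, π)).
  u² squared terms: (-3)²·∫sin(2x)² dx = 9·π/2 = 9*π/2;  (-2)²·∫cos(x)² dx = 4·π/2 = 2*π;  (1)²·∫sin(4x)² dx = 1·π/2 = π/2.
  u² cross terms: 2·(-3)·(-2)·∫sin(2x)·cos(x) dx = 12·(4/3) = 16;  2·(-3)·(1)·∫sin(2x)·sin(4x) dx = -6·(0) = 0;  2·(-2)·(1)·∫cos(x)·sin(4x) dx = -4·(8/15) = -32/15.
  So ∫_0^π u² dx = 9*π/2 + 2*π + π/2 + 16 + 0 − 32/15 = 208/15 + 7*π.
  (u')² squared terms: (-6)²·∫cos(2x)² dx = 36·π/2 = 18*π;  (2)²·∫sin(x)² dx = 4·π/2 = 2*π;  (4)²·∫cos(4x)² dx = 16·π/2 = 8*π.
  (u')² cross terms: 2·(-6)·(2)·∫cos(2x)·sin(x) dx = -24·(-2/3) = 16;  2·(-6)·(4)·∫cos(2x)·cos(4x) dx = -48·(0) = 0;  2·(2)·(4)·∫sin(x)·cos(4x) dx = 16·(-2/15) = -32/15.
  So ∫_0^π (u')² dx = 18*π + 2*π + 8*π + 16 + 0 − 32/15 = 208/15 + 28*π.
||u||_{H^1}^2 = (208/15 + 7*π) + (208/15 + 28*π) = 416/15 + 35*π.


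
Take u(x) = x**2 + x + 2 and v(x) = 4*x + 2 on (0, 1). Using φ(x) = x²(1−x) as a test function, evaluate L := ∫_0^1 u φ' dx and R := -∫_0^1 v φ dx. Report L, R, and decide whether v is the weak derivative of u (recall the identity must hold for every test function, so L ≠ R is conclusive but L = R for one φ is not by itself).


LHS = -11/60, RHS = -11/30. No, v is not the weak derivative of u.

u(x) = x**2 + x + 2, classical derivative u'(x) = 2*x + 1.
φ(x) = x²(1−x), so φ'(x) = x*(2 - 3*x).
Note φ(0) = φ(1) = 0, so the boundary term u·φ vanishes.
LHS = ∫_0^1 u(x) φ'(x) dx = ∫_0^1 (-3*x^4 - x^3 - 4*x^2 + 4*x) dx. Term by term:
  ∫_0^1 -3*x^4 dx = -3/5;  ∫_0^1 -x^3 dx = -1/4;  ∫_0^1 -4*x^2 dx = -4/3;
  ∫_0^1 4*x dx = 2.
Sum: -3/5 − 1/4 − 4/3 + 2 = -11/60.
So LHS = -11/60.
∫_0^1 v(x) φ(x) dx = ∫_0^1 (-4*x^4 + 2*x^3 + 2*x^2) dx. Term by term:
  ∫_0^1 -4*x^4 dx = -4/5;  ∫_0^1 2*x^3 dx = 1/2;  ∫_0^1 2*x^2 dx = 2/3.
Sum: -4/5 + 1/2 + 2/3 = 11/30.
So RHS = -∫_0^1 v(x) φ(x) dx = -11/30.
LHS − RHS = 11/60 ≠ 0, so the identity fails.
(For a valid weak derivative the identity must hold for EVERY test function, in particular this one. The failure shows v is NOT the weak derivative of u.)
Correct weak derivative would be u'(x) = 2*x + 1.


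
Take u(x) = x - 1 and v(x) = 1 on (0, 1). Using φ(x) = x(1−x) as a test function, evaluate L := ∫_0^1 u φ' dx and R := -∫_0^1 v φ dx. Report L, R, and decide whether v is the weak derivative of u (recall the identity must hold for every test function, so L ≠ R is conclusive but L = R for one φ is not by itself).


LHS = -1/6, RHS = -1/6. Yes, v = u' weakly.

u(x) = x - 1, classical derivative u'(x) = 1.
φ(x) = x(1−x), so φ'(x) = 1 - 2*x.
Note φ(0) = φ(1) = 0, so the boundary term u·φ vanishes.
LHS = ∫_0^1 u(x) φ'(x) dx = ∫_0^1 (-2*x^2 + 3*x - 1) dx. Term by term:
  ∫_0^1 -2*x^2 dx = -2/3;  ∫_0^1 3*x dx = 3/2;  ∫_0^1 -1 dx = -1.
Sum: -2/3 + 3/2 − 1 = -1/6.
So LHS = -1/6.
∫_0^1 v(x) φ(x) dx = ∫_0^1 (-x^2 + x) dx. Term by term:
  ∫_0^1 -x^2 dx = -1/3;  ∫_0^1 x dx = 1/2.
Sum: -1/3 + 1/2 = 1/6.
So RHS = -∫_0^1 v(x) φ(x) dx = -1/6.
LHS = RHS, so the identity holds for this test φ.
Moreover u is smooth here and v(x) = u'(x) = 1 pointwise, so the identity holds for every test function. Hence v is the weak derivative of u.


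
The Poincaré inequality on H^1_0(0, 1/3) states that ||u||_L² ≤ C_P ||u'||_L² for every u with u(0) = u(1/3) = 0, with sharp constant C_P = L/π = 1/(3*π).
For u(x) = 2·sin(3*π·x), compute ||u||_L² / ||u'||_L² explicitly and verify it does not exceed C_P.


||u||_L² / ||u'||_L² = 1/(3*π) = C_P.

u(x) = 2·sin(3*π·x), so u'(x) = 6*π*cos(3*π*x).
Writing u(x) = A·sin(kπx/L) with A = 2 and k = 1, use ∫_0^L sin²(kπx/L) dx = L/2 and ∫_0^L cos²(kπx/L) dx = L/2.
u² = 4·sin²(3*π·x) and (u')² = 36*π^2·cos²(3*π·x), and each of sin², cos² integrates to L/2 = 1/6 over (0, 1/3).
∫_0^1/3 u² dx = 2/3, so ||u||_L² = sqrt(6)/3.
∫_0^1/3 (u')² dx = 6*π^2, so ||u'||_L² = sqrt(6)*π.
Ratio ||u||_L² / ||u'||_L² = 1/(3*π).
Sharp Poincaré constant on H^1_0(0, 1/3) is C_P = L/π = 1/(3*π), achieved by sin(3*π·x).
This is the k = 1 eigenfunction (up to amplitude), so the ratio equals the sharp Poincaré constant exactly.


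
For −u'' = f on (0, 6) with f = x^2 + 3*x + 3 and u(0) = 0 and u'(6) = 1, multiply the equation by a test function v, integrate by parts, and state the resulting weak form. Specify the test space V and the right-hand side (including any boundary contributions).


V = {v ∈ H^1(0, 6) : v(0) = 0} (test functions vanish at x = 0 where u is specified); weak form: ∫_0^6 u'v' dx = ∫_0^6 (x^2 + 3*x + 3) v dx + v(6) for all v ∈ V.

Multiply both sides by a test function v and integrate from 0 to 6:
  ∫_0^6 −u''(x) v(x) dx = ∫_0^6 f(x) v(x) dx.
Integrate the LHS by parts once:
  ∫_0^6 −u'' v dx = −[u'(x) v(x)]_0^6 + ∫_0^6 u'(x) v'(x) dx.
Thus ∫_0^6 u'(x) v'(x) dx = ∫_0^6 f(x) v(x) dx + [u'(x) v(x)]_0^6.
Choose V so that boundary terms are either known or forced to vanish.
Mixed BC: u(0) = 0 (Dirichlet) and u'(6) = 1 (Neumann). Define V = {v ∈ H^1(0, 6) : v(0) = 0}. Then [u' v]_0^6 = u'(6)·v(6) − u'(0)·0 = v(6).
Weak formulation: find u (satisfying any essential BC) such that ∫_0^6 u'(x) v'(x) dx = ∫_0^6 f v dx + v(6) for all v ∈ V (Dirichlet at 0 absorbed into V; Neumann datum at x = 6 contributes the boundary term).
Substituting f(x) = x^2 + 3*x + 3, the right-hand side is ∫_0^6 (x^2 + 3*x + 3) v dx + v(6).


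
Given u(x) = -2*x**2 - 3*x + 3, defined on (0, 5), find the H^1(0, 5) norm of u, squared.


||u||_{H^1}^2 = 15245/3

The H^1 norm (squared) on an interval (0, L) is
  ||u||_{H^1}^2 = ∫_0^L u(x)^2 dx + ∫_0^L u'(x)^2 dx.
Compute u'(x) = -4*x - 3.
Then u(x)^2 = 4*x**4 + 12*x**3 - 3*x**2 - 18*x + 9 and u'(x)^2 = 16*x**2 + 24*x + 9.
Integrate each monomial from 0 to 5 using ∫_0^5 c·x^n dx = c·5^(n+1)/(n+1):
  ∫_0^5 u(x)^2 dx = ∫_0^5 (4*x^4 + 12*x^3 - 3*x^2 - 18*x + 9) dx. Term by term:
    ∫_0^5 4*x^4 dx = 2500;  ∫_0^5 12*x^3 dx = 1875;  ∫_0^5 -3*x^2 dx = -125;
    ∫_0^5 -18*x dx = -225;  ∫_0^5 9 dx = 45.
  Sum: 2500 + 1875 − 125 − 225 + 45 = 4070.
  ∫_0^5 u'(x)^2 dx = ∫_0^5 (16*x^2 + 24*x + 9) dx. Term by term:
    ∫_0^5 16*x^2 dx = 2000/3;  ∫_0^5 24*x dx = 300;  ∫_0^5 9 dx = 45.
  Sum: 2000/3 + 300 + 45 = 3035/3.
Adding: ||u||_{H^1}^2 = 4070 + 3035/3 = 15245/3.


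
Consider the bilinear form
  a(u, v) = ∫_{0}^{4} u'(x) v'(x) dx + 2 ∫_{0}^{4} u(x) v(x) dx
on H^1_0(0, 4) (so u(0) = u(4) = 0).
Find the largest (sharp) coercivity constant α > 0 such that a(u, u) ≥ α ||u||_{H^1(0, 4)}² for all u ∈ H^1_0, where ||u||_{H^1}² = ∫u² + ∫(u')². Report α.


α = 1

Coercivity of a(·,·) on H^1_0(0, 4) means a(u, u) ≥ α ||u||_{H^1}² for every u ∈ H^1_0.
The interval has length L = 4, and Poincaré/coercivity depend only on L. Here a(u, u) = ∫(u')² + (2)·∫u².
Here c = 2 ≥ 1, so a(u,u) = ∫(u')² + c∫u² ≥ ∫(u')² + ∫u² = ||u||_{H^1}², i.e. α = 1 works. No larger α is possible: a(u,u) ≥ α||u||_{H^1}² means (1−α)∫(u')² ≥ (α−c)∫u², and for the modes u_n = sin(nπ(x−x₀)/L) (x₀ the left endpoint) one has ∫u_n²/∫(u_n')² = (L/(nπ))² → 0, so a(u_n,u_n)/||u_n||_{H^1}² → 1. Hence the optimal constant is α = 1.
Therefore α = 1.


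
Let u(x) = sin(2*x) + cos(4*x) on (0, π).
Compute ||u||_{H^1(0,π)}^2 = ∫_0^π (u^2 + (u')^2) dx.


||u||_{H^1(0,π)}^2 = 11*π

u'(x) = -4*sin(4*x) + 2*cos(2*x).
Expand u² and (u')² and integrate term by term on (0, π), using: for integers n ≥ 1, ∫_0^π sin²(nx) dx = ∫_0^π cos²(nx) dx = π/2; for n ≠ n', ∫_0^π sin(nx)sin(n'x) dx = ∫_0^π cos(nx)cos(n'x) dx = 0; and by product-to-sum, ∫_0^π sin(nx)cos(n'x) dx = ½∫_0^π [sin((n+n')x) + sin((n−n')x)] dx, which is 0 when n+n' is even and 2n/(n²−n'²) when n+n' is odd (it need not vanish on (0, π)).
  u² squared terms: (1)²·∫cos(4x)² dx = 1·π/2 = π/2;  (1)²·∫sin(2x)² dx = 1·π/2 = π/2.
  u² cross terms: 2·(1)·(1)·∫cos(4x)·sin(2x) dx = 2·(0) = 0.
  So ∫_0^π u² dx = π/2 + π/2 + 0 = π.
  (u')² squared terms: (-4)²·∫sin(4x)² dx = 16·π/2 = 8*π;  (2)²·∫cos(2x)² dx = 4·π/2 = 2*π.
  (u')² cross terms: 2·(-4)·(2)·∫sin(4x)·cos(2x) dx = -16·(0) = 0.
  So ∫_0^π (u')² dx = 8*π + 2*π + 0 = 10*π.
||u||_{H^1}^2 = (π) + (10*π) = 11*π.


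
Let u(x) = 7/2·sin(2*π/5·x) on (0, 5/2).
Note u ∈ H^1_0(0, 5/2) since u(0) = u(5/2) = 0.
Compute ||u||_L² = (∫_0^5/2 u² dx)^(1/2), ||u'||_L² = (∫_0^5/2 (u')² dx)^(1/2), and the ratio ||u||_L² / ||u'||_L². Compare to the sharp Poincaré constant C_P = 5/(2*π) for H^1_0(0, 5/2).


||u||_L² / ||u'||_L² = 5/(2*π) = C_P.

u(x) = 7/2·sin(2*π/5·x), so u'(x) = 7*π*cos(2*π*x/5)/5.
Writing u(x) = A·sin(kπx/L) with A = 7/2 and k = 1, use ∫_0^L sin²(kπx/L) dx = L/2 and ∫_0^L cos²(kπx/L) dx = L/2.
u² = 49/4·sin²(2*π/5·x) and (u')² = 49*π^2/25·cos²(2*π/5·x), and each of sin², cos² integrates to L/2 = 5/4 over (0, 5/2).
∫_0^5/2 u² dx = 245/16, so ||u||_L² = 7*sqrt(5)/4.
∫_0^5/2 (u')² dx = 49*π^2/20, so ||u'||_L² = 7*sqrt(5)*π/10.
Ratio ||u||_L² / ||u'||_L² = 5/(2*π).
Sharp Poincaré constant on H^1_0(0, 5/2) is C_P = L/π = 5/(2*π), achieved by sin(2*π/5·x).
This is the k = 1 eigenfunction (up to amplitude), so the ratio equals the sharp Poincaré constant exactly.


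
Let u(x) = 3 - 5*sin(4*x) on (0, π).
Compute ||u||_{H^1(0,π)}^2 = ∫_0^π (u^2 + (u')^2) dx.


||u||_{H^1(0,π)}^2 = 443*π/2

u'(x) = -20*cos(4*x).
Expand u² and (u')² and integrate term by term on (0, π), using: for integers n ≥ 1, ∫_0^π sin²(nx) dx = ∫_0^π cos²(nx) dx = π/2; for n ≠ n', ∫_0^π sin(nx)sin(n'x) dx = ∫_0^π cos(nx)cos(n'x) dx = 0; and by product-to-sum, ∫_0^π sin(nx)cos(n'x) dx = ½∫_0^π [sin((n+n')x) + sin((n−n')x)] dx, which is 0 when n+n' is even and 2n/(n²−n'²) when n+n' is odd (it need not vanish on (0, π)). For the constant mode: ∫_0^π 1 dx = π, ∫_0^π cos(nx) dx = 0, ∫_0^π sin(nx) dx = (1−(−1)^n)/n.
  u² squared terms: (3)²·∫1 dx = 9·π = 9*π;  (-5)²·∫sin(4x)² dx = 25·π/2 = 25*π/2.
  u² cross terms: 2·(3)·(-5)·∫1·sin(4x) dx = -30·(0) = 0.
  So ∫_0^π u² dx = 9*π + 25*π/2 + 0 = 43*π/2.
  (u')² squared terms: (-20)²·∫cos(4x)² dx = 400·π/2 = 200*π.
  So ∫_0^π (u')² dx = 200*π.
||u||_{H^1}^2 = (43*π/2) + (200*π) = 443*π/2.


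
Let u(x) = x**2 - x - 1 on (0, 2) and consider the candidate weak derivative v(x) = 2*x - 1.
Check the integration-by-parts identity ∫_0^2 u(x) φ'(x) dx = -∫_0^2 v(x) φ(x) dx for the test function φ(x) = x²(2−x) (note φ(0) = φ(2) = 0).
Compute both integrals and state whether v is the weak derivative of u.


LHS = -28/15, RHS = -28/15. Yes, v = u' weakly.

u(x) = x**2 - x - 1, classical derivative u'(x) = 2*x - 1.
φ(x) = x²(2−x), so φ'(x) = x*(4 - 3*x).
Note φ(0) = φ(2) = 0, so the boundary term u·φ vanishes.
LHS = ∫_0^2 u(x) φ'(x) dx = ∫_0^2 (-3*x^4 + 7*x^3 - x^2 - 4*x) dx. Term by term:
  ∫_0^2 -3*x^4 dx = -96/5;  ∫_0^2 7*x^3 dx = 28;  ∫_0^2 -x^2 dx = -8/3;
  ∫_0^2 -4*x dx = -8.
Sum: -96/5 + 28 − 8/3 − 8 = -28/15.
So LHS = -28/15.
∫_0^2 v(x) φ(x) dx = ∫_0^2 (-2*x^4 + 5*x^3 - 2*x^2) dx. Term by term:
  ∫_0^2 -2*x^4 dx = -64/5;  ∫_0^2 5*x^3 dx = 20;  ∫_0^2 -2*x^2 dx = -16/3.
Sum: -64/5 + 20 − 16/3 = 28/15.
So RHS = -∫_0^2 v(x) φ(x) dx = -28/15.
LHS = RHS, so the identity holds for this test φ.
Moreover u is smooth here and v(x) = u'(x) = 2*x - 1 pointwise, so the identity holds for every test function. Hence v is the weak derivative of u.


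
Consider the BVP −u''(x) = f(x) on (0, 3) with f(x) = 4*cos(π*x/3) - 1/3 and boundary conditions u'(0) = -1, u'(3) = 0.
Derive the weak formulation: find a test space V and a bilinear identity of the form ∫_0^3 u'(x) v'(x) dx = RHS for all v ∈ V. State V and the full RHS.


V = H^1(0, 3) (v unrestricted at boundary; u is determined up to an additive constant); weak form: ∫_0^3 u'v' dx = ∫_0^3 (4*cos(π*x/3) - 1/3) v dx + v(0) for all v ∈ V.

Multiply both sides by a test function v and integrate from 0 to 3:
  ∫_0^3 −u''(x) v(x) dx = ∫_0^3 f(x) v(x) dx.
Integrate the LHS by parts once:
  ∫_0^3 −u'' v dx = −[u'(x) v(x)]_0^3 + ∫_0^3 u'(x) v'(x) dx.
Thus ∫_0^3 u'(x) v'(x) dx = ∫_0^3 f(x) v(x) dx + [u'(x) v(x)]_0^3.
Choose V so that boundary terms are either known or forced to vanish.
u has inhomogeneous Neumann u'(0) = -1, u'(3) = 0. [u' v]_0^3 = (0)·v(3) − (-1)·v(0) = v(0). Take V = H^1(0, 3); boundary term becomes part of RHS.
Weak formulation: find u (satisfying any essential BC) such that ∫_0^3 u'(x) v'(x) dx = ∫_0^3 f v dx + v(0) for all v ∈ V (Neumann data are natural BCs: they enter the RHS as boundary terms).
Substituting f(x) = 4*cos(π*x/3) - 1/3, the right-hand side is ∫_0^3 (4*cos(π*x/3) - 1/3) v dx + v(0).
Compatibility check (pure Neumann): taking v ≡ 1 ∈ V gives 0 = ∫_0^3 f dx + (0) − (-1), i.e. ∫_0^3 f dx must equal u'(0) − u'(3) = -1. Indeed ∫_0^3 (4*cos(π*x/3) - 1/3) dx = -1, so the data are compatible. The solution is then unique only up to an additive constant (fix it e.g. by requiring ∫_0^3 u dx = 0).


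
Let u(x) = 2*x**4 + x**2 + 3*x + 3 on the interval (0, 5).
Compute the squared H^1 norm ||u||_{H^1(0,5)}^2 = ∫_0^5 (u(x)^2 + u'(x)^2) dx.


||u||_{H^1}^2 = 213702715/126

The H^1 norm (squared) on an interval (0, L) is
  ||u||_{H^1}^2 = ∫_0^L u(x)^2 dx + ∫_0^L u'(x)^2 dx.
Compute u'(x) = 8*x**3 + 2*x + 3.
Then u(x)^2 = 4*x**8 + 4*x**6 + 12*x**5 + 13*x**4 + 6*x**3 + 15*x**2 + 18*x + 9 and u'(x)^2 = 64*x**6 + 32*x**4 + 48*x**3 + 4*x**2 + 12*x + 9.
Integrate each monomial from 0 to 5 using ∫_0^5 c·x^n dx = c·5^(n+1)/(n+1):
  ∫_0^5 u(x)^2 dx = ∫_0^5 (4*x^8 + 4*x^6 + 12*x^5 + 13*x^4 + 6*x^3 + 15*x^2 + 18*x + 9) dx. Term by term:
    ∫_0^5 4*x^8 dx = 7812500/9;  ∫_0^5 4*x^6 dx = 312500/7;  ∫_0^5 12*x^5 dx = 31250;
    ∫_0^5 13*x^4 dx = 8125;  ∫_0^5 6*x^3 dx = 1875/2;  ∫_0^5 15*x^2 dx = 625;
    ∫_0^5 18*x dx = 225;  ∫_0^5 9 dx = 45.
  Sum: 7812500/9 + 312500/7 + 31250 + 8125 + 1875/2 + 625 + 225 + 45 = 120192145/126.
  ∫_0^5 u'(x)^2 dx = ∫_0^5 (64*x^6 + 32*x^4 + 48*x^3 + 4*x^2 + 12*x + 9) dx. Term by term:
    ∫_0^5 64*x^6 dx = 5000000/7;  ∫_0^5 32*x^4 dx = 20000;  ∫_0^5 48*x^3 dx = 7500;
    ∫_0^5 4*x^2 dx = 500/3;  ∫_0^5 12*x dx = 150;  ∫_0^5 9 dx = 45.
  Sum: 5000000/7 + 20000 + 7500 + 500/3 + 150 + 45 = 15585095/21.
Adding: ||u||_{H^1}^2 = 120192145/126 + 15585095/21 = 213702715/126.
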